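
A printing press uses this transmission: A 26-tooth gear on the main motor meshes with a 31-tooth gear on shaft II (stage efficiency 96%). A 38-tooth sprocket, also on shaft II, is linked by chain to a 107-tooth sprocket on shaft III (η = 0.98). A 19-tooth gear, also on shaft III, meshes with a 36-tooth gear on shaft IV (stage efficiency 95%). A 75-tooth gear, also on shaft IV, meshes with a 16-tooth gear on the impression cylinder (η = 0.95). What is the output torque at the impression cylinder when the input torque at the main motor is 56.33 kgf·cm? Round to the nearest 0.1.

After the gear mesh (31/26): 56.33 × 1.1923 × 0.96 = 64.476 kgf·cm
After the chain (107/38): 64.476 × 2.8158 × 0.98 = 177.92 kgf·cm
After the gear mesh (36/19): 177.92 × 1.8947 × 0.95 = 320.26 kgf·cm
After the gear mesh (16/75): 320.26 × 0.21333 × 0.95 = 64.905 kgf·cm

64.9 kgf·cm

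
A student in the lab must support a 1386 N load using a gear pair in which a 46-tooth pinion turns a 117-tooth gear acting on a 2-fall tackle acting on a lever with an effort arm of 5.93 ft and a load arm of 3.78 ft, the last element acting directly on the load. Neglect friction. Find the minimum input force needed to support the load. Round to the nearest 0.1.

Gear pair MA = 117/46 = 2.5435.
Block-and-tackle MA = number of supporting rope parts = 2.
Lever MA = effort arm / load arm = 5.93/3.78 = 1.5688.
Combined ideal MA = 2.5435 × 2 × 1.5688 = 7.9803.
Effort = load / MA = 1386 / 7.9803 = 173.68 N.

173.7 N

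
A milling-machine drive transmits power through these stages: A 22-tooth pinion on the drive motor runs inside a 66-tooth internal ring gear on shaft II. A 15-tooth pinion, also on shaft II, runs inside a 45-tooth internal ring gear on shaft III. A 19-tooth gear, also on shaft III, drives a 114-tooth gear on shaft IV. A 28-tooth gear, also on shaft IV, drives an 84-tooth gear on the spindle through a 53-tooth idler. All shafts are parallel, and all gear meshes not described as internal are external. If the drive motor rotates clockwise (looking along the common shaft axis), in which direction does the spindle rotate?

anticlockwise

the drive motor → shaft II: internal mesh, same direction → CW.
shaft II → shaft III: internal mesh, same direction → CW.
shaft III → shaft IV: external mesh, 1 reversal → CCW.
shaft IV → the spindle: driver → idler → driven is 2 external meshes, 2 reversals → CCW.
3 reversals in total — an odd number — so the spindle turns opposite to the drive motor.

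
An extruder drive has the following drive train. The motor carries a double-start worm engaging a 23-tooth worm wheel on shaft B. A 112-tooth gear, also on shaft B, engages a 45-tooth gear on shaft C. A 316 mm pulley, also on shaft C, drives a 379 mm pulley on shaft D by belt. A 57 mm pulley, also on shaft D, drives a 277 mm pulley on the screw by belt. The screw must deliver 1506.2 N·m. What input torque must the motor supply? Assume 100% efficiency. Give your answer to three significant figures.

Overall ratio R = 11.5 × 0.40179 × 1.1994 × 4.8596 = 26.931.
Input torque = output torque / R = 1506.2 / 26.931 = 55.929 N·m.

55.9 N·m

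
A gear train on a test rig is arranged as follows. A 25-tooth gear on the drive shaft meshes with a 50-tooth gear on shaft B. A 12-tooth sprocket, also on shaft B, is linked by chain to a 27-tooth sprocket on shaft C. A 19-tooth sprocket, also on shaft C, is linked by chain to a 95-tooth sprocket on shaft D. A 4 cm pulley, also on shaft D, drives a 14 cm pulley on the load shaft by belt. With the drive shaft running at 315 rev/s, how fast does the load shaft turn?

Gear mesh: ratio = 50/25 = 2, so shaft B turns at 315 / 2 = 157.5 rev/s.
Chain: ratio = 27/12 = 2.25, so shaft C turns at 157.5 / 2.25 = 70 rev/s.
Chain: ratio = 95/19 = 5, so shaft D turns at 70 / 5 = 14 rev/s.
Belt: ratio = 14/4 = 3.5, so the load shaft turns at 14 / 3.5 = 4 rev/s.

4 rev/s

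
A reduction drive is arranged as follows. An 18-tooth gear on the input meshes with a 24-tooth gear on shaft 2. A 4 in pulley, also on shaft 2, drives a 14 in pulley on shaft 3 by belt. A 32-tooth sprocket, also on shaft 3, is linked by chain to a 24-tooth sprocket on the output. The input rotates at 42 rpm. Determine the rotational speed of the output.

the input → shaft 2 (gear mesh, 24/18): 42 ÷ 1.3333 = 31.5 rpm
shaft 2 → shaft 3 (belt, 14/4): 31.5 ÷ 3.5 = 9 rpm
shaft 3 → the output (chain, 24/32): 9 ÷ 0.75 = 12 rpm

12 rpm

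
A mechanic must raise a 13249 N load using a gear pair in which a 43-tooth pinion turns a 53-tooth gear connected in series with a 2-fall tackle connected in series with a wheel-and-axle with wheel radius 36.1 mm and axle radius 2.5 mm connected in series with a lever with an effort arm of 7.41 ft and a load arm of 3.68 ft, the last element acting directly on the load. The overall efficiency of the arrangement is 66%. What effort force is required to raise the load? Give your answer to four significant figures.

Gear pair MA = 53/43 = 1.2326.
Block-and-tackle MA = number of supporting rope parts = 2.
Wheel-and-axle MA = R/r = 36.1/2.5 = 14.44.
Lever MA = effort arm / load arm = 7.41/3.68 = 2.0136.
Combined ideal MA = 1.2326 × 2 × 14.44 × 2.0136 = 71.676.
Actual MA = 71.676 × 0.66 = 47.306.
Effort = load / actual MA = 13249 / 47.306 = 280.07 N.

280.1 N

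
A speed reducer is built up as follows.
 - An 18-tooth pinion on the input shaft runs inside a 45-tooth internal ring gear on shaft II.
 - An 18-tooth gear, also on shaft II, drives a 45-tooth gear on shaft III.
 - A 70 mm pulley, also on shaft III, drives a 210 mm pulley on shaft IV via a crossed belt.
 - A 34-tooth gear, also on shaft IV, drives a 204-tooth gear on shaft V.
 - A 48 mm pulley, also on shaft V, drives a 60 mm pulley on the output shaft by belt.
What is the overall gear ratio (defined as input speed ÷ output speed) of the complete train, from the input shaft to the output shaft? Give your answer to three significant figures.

141

Each stage contributes driven/driver: internal gear 45/18 = 2.5, gear mesh 45/18 = 2.5, belt 210/70 = 3, gear mesh 204/34 = 6, belt 60/48 = 1.25.
Overall: 2.5 × 2.5 × 3 × 6 × 1.25 = 140.62.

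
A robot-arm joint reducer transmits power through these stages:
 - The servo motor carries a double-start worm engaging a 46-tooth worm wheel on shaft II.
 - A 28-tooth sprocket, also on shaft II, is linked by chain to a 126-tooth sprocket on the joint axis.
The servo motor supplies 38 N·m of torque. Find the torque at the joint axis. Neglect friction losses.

3933 N·m

worm 46/2 = 23 → τ = 38·23 = 874 N·m
chain 126/28 = 4.5 → τ = 874·4.5 = 3933 N·m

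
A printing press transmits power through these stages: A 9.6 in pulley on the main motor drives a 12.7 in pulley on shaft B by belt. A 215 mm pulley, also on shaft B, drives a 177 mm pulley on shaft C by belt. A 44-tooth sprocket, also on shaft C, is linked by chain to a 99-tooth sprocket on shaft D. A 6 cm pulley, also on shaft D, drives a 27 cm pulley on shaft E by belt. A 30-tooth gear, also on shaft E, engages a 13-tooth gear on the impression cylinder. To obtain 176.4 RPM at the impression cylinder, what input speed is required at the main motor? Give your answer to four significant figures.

Overall ratio R = 1.3229 × 0.82326 × 2.25 × 4.5 × 0.43333 = 4.7784.
Required input speed = output speed × R = 176.4 × 4.7784 = 842.91 RPM.

842.9 RPM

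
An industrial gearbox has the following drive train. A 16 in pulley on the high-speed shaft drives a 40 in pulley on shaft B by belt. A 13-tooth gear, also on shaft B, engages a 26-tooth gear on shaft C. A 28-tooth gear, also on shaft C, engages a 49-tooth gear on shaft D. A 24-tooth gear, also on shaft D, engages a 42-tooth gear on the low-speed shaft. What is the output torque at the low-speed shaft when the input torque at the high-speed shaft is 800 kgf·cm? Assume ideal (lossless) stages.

12250 kgf·cm

Belt: ratio = 40/16 = 2.5; torque at shaft B = 800 × 2.5 = 2000 kgf·cm.
Gear mesh: ratio = 26/13 = 2; torque at shaft C = 2000 × 2 = 4000 kgf·cm.
Gear mesh: ratio = 49/28 = 1.75; torque at shaft D = 4000 × 1.75 = 7000 kgf·cm.
Gear mesh: ratio = 42/24 = 1.75; torque at the low-speed shaft = 7000 × 1.75 = 12250 kgf·cm.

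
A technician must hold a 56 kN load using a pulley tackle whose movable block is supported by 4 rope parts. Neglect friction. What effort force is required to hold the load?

Block-and-tackle MA = number of supporting rope parts = 4.
Effort = load / MA = 56 / 4 = 14 kN.

14 kN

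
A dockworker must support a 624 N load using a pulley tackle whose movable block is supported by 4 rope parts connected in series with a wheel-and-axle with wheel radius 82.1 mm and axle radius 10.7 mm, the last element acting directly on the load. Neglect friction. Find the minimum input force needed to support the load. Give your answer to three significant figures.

20.3 N

Block-and-tackle MA = number of supporting rope parts = 4.
Wheel-and-axle MA = R/r = 82.1/10.7 = 7.6729.
Combined ideal MA = 4 × 7.6729 = 30.692.
Effort = load / MA = 624 / 30.692 = 20.331 N.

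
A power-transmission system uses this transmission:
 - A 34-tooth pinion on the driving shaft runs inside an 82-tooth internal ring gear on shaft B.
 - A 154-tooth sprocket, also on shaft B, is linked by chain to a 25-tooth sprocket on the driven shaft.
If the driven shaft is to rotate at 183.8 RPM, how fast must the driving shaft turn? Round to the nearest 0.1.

Overall ratio R = 2.4118 × 0.16234 = 0.39152.
Required input speed = output speed × R = 183.8 × 0.39152 = 71.961 RPM.

72.0 RPM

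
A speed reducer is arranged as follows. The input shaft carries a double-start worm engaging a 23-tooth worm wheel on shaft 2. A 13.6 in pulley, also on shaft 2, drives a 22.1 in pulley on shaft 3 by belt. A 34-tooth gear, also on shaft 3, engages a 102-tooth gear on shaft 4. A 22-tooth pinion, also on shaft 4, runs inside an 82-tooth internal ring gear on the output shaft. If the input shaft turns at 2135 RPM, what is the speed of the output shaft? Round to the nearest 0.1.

10.2 RPM

worm 23/2 = 11.5 → 2135/11.5 = 185.65 RPM
belt 22.1/13.6 = 1.625 → 185.65/1.625 = 114.25 RPM
gear mesh 102/34 = 3 → 114.25/3 = 38.082 RPM
internal gear 82/22 = 3.7273 → 38.082/3.7273 = 10.217 RPM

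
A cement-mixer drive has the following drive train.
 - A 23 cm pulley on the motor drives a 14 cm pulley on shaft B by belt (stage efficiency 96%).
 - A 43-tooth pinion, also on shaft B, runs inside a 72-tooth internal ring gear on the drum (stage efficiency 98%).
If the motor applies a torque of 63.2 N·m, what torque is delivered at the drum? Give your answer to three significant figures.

60.6 N·m

belt 14/23 = 0.6087 → τ = 63.2·0.6087·0.96 = 36.931 N·m
internal gear 72/43 = 1.6744 → τ = 36.931·1.6744·0.98 = 60.601 N·m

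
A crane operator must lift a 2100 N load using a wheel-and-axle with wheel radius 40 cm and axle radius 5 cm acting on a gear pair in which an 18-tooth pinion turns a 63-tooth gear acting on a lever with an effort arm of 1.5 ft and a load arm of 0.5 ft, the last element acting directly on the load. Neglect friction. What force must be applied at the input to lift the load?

Wheel-and-axle MA = R/r = 40/5 = 8.
Gear pair MA = 63/18 = 3.5.
Lever MA = effort arm / load arm = 1.5/0.5 = 3.
Combined ideal MA = 8 × 3.5 × 3 = 84.
Effort = load / MA = 2100 / 84 = 25 N.

25 N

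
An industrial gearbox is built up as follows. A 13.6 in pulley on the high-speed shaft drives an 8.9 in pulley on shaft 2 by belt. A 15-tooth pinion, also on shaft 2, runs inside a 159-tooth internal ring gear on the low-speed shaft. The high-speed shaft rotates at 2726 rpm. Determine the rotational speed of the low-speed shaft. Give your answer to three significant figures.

393 rpm

belt 8.9/13.6 = 0.65441 → 2726/0.65441 = 4165.6 rpm
internal gear 159/15 = 10.6 → 4165.6/10.6 = 392.98 rpm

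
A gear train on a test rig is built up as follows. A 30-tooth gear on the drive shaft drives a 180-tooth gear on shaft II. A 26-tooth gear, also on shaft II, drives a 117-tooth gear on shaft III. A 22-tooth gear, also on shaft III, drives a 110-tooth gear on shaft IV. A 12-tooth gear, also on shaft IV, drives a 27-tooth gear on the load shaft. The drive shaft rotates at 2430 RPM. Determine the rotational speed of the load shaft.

Gear mesh: ratio = 180/30 = 6, so shaft II turns at 2430 / 6 = 405 RPM.
Gear mesh: ratio = 117/26 = 4.5, so shaft III turns at 405 / 4.5 = 90 RPM.
Gear mesh: ratio = 110/22 = 5, so shaft IV turns at 90 / 5 = 18 RPM.
Gear mesh: ratio = 27/12 = 2.25, so the load shaft turns at 18 / 2.25 = 8 RPM.

8 RPM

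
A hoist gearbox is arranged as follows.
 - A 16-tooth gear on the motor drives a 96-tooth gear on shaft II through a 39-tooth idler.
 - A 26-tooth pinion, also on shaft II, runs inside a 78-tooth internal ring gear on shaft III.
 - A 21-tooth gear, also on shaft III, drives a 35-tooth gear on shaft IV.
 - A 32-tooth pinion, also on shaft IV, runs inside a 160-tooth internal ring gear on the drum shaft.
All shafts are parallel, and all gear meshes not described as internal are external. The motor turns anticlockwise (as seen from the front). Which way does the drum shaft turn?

the motor → shaft II: driver → idler → driven is 2 external meshes, 2 reversals → CCW.
shaft II → shaft III: internal mesh, same direction → CCW.
shaft III → shaft IV: external mesh, 1 reversal → CW.
shaft IV → the drum shaft: internal mesh, same direction → CW.
3 reversals in total — an odd number — so the drum shaft turns opposite to the motor.

clockwise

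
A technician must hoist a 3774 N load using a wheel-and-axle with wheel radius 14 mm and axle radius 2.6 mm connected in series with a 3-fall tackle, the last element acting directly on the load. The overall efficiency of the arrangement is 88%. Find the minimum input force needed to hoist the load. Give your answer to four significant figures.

Wheel-and-axle MA = R/r = 14/2.6 = 5.3846.
Block-and-tackle MA = number of supporting rope parts = 3.
Combined ideal MA = 5.3846 × 3 = 16.154.
Actual MA = 16.154 × 0.88 = 14.215.
Effort = load / actual MA = 3774 / 14.215 = 265.49 N.

265.5 N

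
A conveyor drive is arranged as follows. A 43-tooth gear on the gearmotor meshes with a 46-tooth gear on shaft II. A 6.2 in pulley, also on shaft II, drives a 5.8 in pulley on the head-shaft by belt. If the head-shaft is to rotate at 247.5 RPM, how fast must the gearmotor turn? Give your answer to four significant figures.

Overall ratio R = 1.0698 × 0.93548 = 1.0008.
Required input speed = output speed × R = 247.5 × 1.0008 = 247.69 RPM.

247.7 RPM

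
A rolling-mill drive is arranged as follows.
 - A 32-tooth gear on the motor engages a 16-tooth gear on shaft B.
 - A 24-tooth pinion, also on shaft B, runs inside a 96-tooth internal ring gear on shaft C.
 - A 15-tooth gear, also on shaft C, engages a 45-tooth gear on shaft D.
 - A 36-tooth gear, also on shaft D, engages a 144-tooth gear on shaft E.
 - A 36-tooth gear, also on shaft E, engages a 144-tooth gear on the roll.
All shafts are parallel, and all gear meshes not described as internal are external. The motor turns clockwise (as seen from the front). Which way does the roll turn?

clockwise

the motor → shaft B: external mesh, 1 reversal → CCW.
shaft B → shaft C: internal mesh, same direction → CCW.
shaft C → shaft D: external mesh, 1 reversal → CW.
shaft D → shaft E: external mesh, 1 reversal → CCW.
shaft E → the roll: external mesh, 1 reversal → CW.
4 reversals in total — an even number — so the roll turns the same way as the motor.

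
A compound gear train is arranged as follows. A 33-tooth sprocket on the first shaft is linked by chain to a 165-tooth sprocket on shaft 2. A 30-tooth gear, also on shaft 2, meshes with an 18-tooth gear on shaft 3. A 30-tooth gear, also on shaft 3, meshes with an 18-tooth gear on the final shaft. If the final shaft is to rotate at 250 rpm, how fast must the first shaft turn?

450 rpm

Overall ratio R = 5 × 0.6 × 0.6 = 1.8.
Required input speed = output speed × R = 250 × 1.8 = 450 rpm.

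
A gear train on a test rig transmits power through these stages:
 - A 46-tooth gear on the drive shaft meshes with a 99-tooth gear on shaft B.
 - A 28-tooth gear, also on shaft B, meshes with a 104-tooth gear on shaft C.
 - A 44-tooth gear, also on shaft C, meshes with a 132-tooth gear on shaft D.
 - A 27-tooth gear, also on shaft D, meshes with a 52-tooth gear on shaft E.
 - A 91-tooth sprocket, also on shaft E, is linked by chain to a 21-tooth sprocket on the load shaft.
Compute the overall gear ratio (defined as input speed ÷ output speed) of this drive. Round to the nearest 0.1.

Each stage contributes driven/driver: gear mesh 99/46 = 2.1522, gear mesh 104/28 = 3.7143, gear mesh 132/44 = 3, gear mesh 52/27 = 1.9259, chain 21/91 = 0.23077.
Overall: 2.1522 × 3.7143 × 3 × 1.9259 × 0.23077 = 10.658.

10.7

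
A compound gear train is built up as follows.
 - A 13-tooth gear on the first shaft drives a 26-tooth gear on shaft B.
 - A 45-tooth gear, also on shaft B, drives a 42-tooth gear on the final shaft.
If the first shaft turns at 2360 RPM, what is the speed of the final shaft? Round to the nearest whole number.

1264 RPM

Gear mesh: ratio = 26/13 = 2, so shaft B turns at 2360 / 2 = 1180 RPM.
Gear mesh: ratio = 42/45 = 0.93333, so the final shaft turns at 1180 / 0.93333 = 1264.3 RPM.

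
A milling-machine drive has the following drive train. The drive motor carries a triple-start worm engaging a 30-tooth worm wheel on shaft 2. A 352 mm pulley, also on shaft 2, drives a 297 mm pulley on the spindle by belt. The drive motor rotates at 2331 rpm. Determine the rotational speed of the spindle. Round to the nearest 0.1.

the drive motor → shaft 2 (worm, 30/3): 2331 ÷ 10 = 233.1 rpm
shaft 2 → the spindle (belt, 297/352): 233.1 ÷ 0.84375 = 276.27 rpm

276.3 rpm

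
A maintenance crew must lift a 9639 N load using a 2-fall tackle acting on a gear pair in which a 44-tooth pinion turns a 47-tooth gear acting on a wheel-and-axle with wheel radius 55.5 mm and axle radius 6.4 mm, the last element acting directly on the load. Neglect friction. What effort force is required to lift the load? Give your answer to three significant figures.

Block-and-tackle MA = number of supporting rope parts = 2.
Gear pair MA = 47/44 = 1.0682.
Wheel-and-axle MA = R/r = 55.5/6.4 = 8.6719.
Combined ideal MA = 2 × 1.0682 × 8.6719 = 18.526.
Effort = load / MA = 9639 / 18.526 = 520.29 N.

520 N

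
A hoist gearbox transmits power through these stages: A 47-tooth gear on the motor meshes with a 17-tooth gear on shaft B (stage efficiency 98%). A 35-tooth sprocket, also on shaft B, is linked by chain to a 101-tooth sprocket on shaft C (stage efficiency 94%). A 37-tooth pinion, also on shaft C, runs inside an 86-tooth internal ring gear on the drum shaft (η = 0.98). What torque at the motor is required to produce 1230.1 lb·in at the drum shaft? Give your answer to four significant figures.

Overall ratio R = 0.3617 × 2.8857 × 2.3243 = 2.4261; overall efficiency η = 0.98 × 0.94 × 0.98 = 0.9028.
Input torque = output torque / (R × η) = 1230.1 / (2.4261 × 0.9028) = 561.64 lb·in.

561.6 lb·in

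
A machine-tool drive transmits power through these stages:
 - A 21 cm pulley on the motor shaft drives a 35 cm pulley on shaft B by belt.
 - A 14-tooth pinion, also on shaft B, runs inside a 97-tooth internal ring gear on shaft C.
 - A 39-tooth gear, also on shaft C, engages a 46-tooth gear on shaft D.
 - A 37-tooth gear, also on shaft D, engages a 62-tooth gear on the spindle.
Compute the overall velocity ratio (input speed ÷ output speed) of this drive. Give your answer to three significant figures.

22.8

Each stage contributes driven/driver: belt 35/21 = 1.6667, internal gear 97/14 = 6.9286, gear mesh 46/39 = 1.1795, gear mesh 62/37 = 1.6757.
Overall: 1.6667 × 6.9286 × 1.1795 × 1.6757 = 22.823.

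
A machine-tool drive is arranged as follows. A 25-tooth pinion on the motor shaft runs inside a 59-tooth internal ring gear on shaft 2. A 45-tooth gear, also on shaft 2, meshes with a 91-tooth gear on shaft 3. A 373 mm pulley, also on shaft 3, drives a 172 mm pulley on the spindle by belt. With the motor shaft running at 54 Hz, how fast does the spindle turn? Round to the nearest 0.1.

24.5 Hz

internal gear 59/25 = 2.36 → 54/2.36 = 22.881 Hz
gear mesh 91/45 = 2.0222 → 22.881/2.0222 = 11.315 Hz
belt 172/373 = 0.46113 → 11.315/0.46113 = 24.538 Hz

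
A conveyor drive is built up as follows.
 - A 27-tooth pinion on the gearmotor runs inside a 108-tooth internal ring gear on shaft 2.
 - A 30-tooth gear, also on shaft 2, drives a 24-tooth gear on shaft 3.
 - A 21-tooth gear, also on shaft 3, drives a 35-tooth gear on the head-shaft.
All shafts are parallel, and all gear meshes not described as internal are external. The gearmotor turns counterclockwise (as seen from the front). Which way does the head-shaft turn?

the gearmotor → shaft 2: internal mesh, same direction → CCW.
shaft 2 → shaft 3: external mesh, 1 reversal → CW.
shaft 3 → the head-shaft: external mesh, 1 reversal → CCW.
2 reversals in total — an even number — so the head-shaft turns the same way as the gearmotor.

counterclockwise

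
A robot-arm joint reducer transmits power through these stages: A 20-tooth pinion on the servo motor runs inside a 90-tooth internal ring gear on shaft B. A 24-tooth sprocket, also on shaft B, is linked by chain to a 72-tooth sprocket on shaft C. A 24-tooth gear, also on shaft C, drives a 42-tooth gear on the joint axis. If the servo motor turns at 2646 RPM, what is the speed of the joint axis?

112 RPM

internal gear 90/20 = 4.5 → 2646/4.5 = 588 RPM
chain 72/24 = 3 → 588/3 = 196 RPM
gear mesh 42/24 = 1.75 → 196/1.75 = 112 RPM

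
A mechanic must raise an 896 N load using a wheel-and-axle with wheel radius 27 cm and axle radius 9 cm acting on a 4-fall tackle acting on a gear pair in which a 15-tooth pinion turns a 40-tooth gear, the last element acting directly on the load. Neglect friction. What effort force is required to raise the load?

28 N

Wheel-and-axle MA = R/r = 27/9 = 3.
Block-and-tackle MA = number of supporting rope parts = 4.
Gear pair MA = 40/15 = 2.6667.
Combined ideal MA = 3 × 4 × 2.6667 = 32.
Effort = load / MA = 896 / 32 = 28 N.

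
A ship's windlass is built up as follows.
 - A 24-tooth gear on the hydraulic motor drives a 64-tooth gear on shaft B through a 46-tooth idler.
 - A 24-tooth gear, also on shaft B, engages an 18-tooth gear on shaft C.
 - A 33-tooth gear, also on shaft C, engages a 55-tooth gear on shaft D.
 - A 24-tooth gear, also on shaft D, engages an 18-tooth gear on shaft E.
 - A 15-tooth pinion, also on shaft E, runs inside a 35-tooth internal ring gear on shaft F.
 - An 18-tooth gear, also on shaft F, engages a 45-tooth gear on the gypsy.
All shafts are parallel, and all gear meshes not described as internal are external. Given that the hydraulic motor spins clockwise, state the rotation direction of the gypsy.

clockwise

the hydraulic motor → shaft B: driver → idler → driven is 2 external meshes, 2 reversals → CW.
shaft B → shaft C: external mesh, 1 reversal → CCW.
shaft C → shaft D: external mesh, 1 reversal → CW.
shaft D → shaft E: external mesh, 1 reversal → CCW.
shaft E → shaft F: internal mesh, same direction → CCW.
shaft F → the gypsy: external mesh, 1 reversal → CW.
6 reversals in total — an even number — so the gypsy turns the same way as the hydraulic motor.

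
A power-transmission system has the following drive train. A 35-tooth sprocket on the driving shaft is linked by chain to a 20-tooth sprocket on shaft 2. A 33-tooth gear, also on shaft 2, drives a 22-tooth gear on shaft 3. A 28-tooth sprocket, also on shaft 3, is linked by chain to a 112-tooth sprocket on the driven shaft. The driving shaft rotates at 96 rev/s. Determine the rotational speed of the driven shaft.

chain 20/35 = 0.57143 → 96/0.57143 = 168 rev/s
gear mesh 22/33 = 0.66667 → 168/0.66667 = 252 rev/s
chain 112/28 = 4 → 252/4 = 63 rev/s

63 rev/s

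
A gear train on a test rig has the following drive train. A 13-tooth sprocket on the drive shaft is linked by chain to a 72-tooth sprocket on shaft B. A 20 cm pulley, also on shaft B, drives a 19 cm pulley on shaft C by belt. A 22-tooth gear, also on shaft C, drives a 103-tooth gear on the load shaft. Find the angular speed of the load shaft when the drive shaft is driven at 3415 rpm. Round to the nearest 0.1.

138.6 rpm

chain 72/13 = 5.5385 → 3415/5.5385 = 616.6 rpm
belt 19/20 = 0.95 → 616.6/0.95 = 649.05 rpm
gear mesh 103/22 = 4.6818 → 649.05/4.6818 = 138.63 rpm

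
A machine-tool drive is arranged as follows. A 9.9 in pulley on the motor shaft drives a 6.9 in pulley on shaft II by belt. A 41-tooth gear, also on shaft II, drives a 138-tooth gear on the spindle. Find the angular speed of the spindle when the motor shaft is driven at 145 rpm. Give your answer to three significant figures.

belt 6.9/9.9 = 0.69697 → 145/0.69697 = 208.04 rpm
gear mesh 138/41 = 3.3659 → 208.04/3.3659 = 61.81 rpm

61.8 rpm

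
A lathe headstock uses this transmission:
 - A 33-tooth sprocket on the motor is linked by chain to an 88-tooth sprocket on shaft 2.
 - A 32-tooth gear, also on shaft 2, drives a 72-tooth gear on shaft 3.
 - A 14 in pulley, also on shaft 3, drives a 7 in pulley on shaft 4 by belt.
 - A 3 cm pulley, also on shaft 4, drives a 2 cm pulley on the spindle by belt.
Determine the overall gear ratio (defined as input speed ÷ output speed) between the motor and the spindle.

Each stage contributes driven/driver: chain 88/33 = 2.6667, gear mesh 72/32 = 2.25, belt 7/14 = 0.5, belt 2/3 = 0.66667.
Overall: 2.6667 × 2.25 × 0.5 × 0.66667 = 2.

2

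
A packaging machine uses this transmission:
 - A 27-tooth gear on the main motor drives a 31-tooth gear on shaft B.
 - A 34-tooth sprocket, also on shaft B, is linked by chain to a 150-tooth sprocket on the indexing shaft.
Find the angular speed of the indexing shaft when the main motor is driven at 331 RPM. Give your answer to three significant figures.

Gear mesh: ratio = 31/27 = 1.1481, so shaft B turns at 331 / 1.1481 = 288.29 RPM.
Chain: ratio = 150/34 = 4.4118, so the indexing shaft turns at 288.29 / 4.4118 = 65.346 RPM.

65.3 RPM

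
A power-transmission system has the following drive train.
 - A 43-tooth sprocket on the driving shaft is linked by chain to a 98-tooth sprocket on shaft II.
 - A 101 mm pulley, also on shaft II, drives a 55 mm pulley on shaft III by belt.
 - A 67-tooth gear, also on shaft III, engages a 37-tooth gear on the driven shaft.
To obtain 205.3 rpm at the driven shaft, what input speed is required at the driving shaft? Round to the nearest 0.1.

140.7 rpm

Overall ratio R = 2.2791 × 0.54455 × 0.55224 = 0.68537.
Required input speed = output speed × R = 205.3 × 0.68537 = 140.71 rpm.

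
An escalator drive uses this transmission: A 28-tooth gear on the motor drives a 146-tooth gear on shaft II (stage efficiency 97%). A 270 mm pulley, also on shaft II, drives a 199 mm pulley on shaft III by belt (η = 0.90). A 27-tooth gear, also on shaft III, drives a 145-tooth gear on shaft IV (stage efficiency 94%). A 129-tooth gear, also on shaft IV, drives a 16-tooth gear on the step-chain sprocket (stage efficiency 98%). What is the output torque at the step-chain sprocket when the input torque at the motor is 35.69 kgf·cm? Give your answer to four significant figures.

73.47 kgf·cm

After the gear mesh (146/28): 35.69 × 5.2143 × 0.97 = 180.51 kgf·cm
After the belt (199/270): 180.51 × 0.73704 × 0.90 = 119.74 kgf·cm
After the gear mesh (145/27): 119.74 × 5.3704 × 0.94 = 604.47 kgf·cm
After the gear mesh (16/129): 604.47 × 0.12403 × 0.98 = 73.474 kgf·cm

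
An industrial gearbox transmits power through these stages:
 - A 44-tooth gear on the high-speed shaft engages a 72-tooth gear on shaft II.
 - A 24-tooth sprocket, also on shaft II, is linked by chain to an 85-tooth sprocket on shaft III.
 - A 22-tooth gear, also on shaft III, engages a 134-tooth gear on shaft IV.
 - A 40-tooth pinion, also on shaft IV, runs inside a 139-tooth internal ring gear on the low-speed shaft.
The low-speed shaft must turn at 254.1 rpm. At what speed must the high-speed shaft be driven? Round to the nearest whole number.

31169 rpm

Overall ratio R = 1.6364 × 3.5417 × 6.0909 × 3.475 = 122.67.
Required input speed = output speed × R = 254.1 × 122.67 = 31169 rpm.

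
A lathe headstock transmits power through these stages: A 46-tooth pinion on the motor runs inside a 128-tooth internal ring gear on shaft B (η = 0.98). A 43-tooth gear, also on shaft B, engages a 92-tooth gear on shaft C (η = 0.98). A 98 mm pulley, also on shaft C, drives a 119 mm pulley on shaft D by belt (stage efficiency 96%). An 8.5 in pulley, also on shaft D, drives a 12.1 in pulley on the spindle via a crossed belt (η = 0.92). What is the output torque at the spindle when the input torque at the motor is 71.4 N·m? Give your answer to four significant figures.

internal gear 128/46 = 2.7826 → τ = 71.4·2.7826·0.98 = 194.7 N·m
gear mesh 92/43 = 2.1395 → τ = 194.7·2.1395·0.98 = 408.25 N·m
belt 119/98 = 1.2143 → τ = 408.25·1.2143·0.96 = 475.9 N·m
belt 12.1/8.5 = 1.4235 → τ = 475.9·1.4235·0.92 = 623.26 N·m

623.3 N·m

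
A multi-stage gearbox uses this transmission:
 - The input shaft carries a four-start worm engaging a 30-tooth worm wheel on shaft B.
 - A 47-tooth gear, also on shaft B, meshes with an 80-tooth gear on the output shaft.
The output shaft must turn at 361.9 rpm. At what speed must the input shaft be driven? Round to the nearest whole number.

Overall ratio R = 7.5 × 1.7021 = 12.766.
Required input speed = output speed × R = 361.9 × 12.766 = 4620 rpm.

4620 rpm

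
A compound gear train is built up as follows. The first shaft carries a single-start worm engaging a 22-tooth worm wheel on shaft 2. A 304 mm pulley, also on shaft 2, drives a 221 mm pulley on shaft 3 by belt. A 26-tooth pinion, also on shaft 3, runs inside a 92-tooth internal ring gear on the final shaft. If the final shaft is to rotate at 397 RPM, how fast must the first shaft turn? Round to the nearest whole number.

Overall ratio R = 22 × 0.72697 × 3.5385 = 56.592.
Required input speed = output speed × R = 397 × 56.592 = 22467 RPM.

22467 RPM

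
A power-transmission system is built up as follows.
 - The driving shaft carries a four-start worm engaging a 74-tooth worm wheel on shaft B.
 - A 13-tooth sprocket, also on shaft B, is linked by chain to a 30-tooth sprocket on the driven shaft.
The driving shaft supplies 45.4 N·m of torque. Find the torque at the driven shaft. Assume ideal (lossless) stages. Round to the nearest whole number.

Worm: ratio = 74/4 = 18.5; torque at shaft B = 45.4 × 18.5 = 839.9 N·m.
Chain: ratio = 30/13 = 2.3077; torque at the driven shaft = 839.9 × 2.3077 = 1938.2 N·m.

1938 N·m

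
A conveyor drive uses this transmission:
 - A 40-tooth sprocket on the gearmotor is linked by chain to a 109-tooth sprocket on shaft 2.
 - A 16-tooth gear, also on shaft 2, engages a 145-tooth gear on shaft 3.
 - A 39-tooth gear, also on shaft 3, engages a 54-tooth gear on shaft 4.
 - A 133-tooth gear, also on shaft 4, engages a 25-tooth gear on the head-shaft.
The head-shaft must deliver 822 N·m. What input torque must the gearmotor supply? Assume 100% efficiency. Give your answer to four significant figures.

Overall ratio R = 2.725 × 9.0625 × 1.3846 × 0.18797 = 6.4274.
Input torque = output torque / R = 822 / 6.4274 = 127.89 N·m.

127.9 N·m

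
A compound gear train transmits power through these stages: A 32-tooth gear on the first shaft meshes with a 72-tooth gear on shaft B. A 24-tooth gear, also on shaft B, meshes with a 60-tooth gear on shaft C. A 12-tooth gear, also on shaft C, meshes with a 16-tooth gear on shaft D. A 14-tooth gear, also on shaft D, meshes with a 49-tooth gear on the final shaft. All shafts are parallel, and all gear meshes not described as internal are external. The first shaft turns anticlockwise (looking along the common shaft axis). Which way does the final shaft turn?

the first shaft → shaft B: external mesh, 1 reversal → CW.
shaft B → shaft C: external mesh, 1 reversal → CCW.
shaft C → shaft D: external mesh, 1 reversal → CW.
shaft D → the final shaft: external mesh, 1 reversal → CCW.
4 reversals in total — an even number — so the final shaft turns the same way as the first shaft.

anticlockwise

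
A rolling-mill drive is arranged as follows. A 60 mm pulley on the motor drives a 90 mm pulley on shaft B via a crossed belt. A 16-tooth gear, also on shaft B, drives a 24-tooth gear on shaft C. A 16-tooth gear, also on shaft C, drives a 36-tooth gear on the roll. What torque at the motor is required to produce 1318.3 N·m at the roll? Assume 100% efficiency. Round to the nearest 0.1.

260.4 N·m

Overall ratio R = 1.5 × 1.5 × 2.25 = 5.0625.
Input torque = output torque / R = 1318.3 / 5.0625 = 260.4 N·m.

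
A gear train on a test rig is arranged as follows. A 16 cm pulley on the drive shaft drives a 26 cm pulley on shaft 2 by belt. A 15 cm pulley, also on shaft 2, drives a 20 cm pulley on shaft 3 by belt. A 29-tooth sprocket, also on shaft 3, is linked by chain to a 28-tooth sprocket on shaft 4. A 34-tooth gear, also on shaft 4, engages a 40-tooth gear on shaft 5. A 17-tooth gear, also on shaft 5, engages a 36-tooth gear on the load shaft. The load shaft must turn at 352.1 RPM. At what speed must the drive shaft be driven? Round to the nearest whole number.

1835 RPM

Overall ratio R = 1.625 × 1.3333 × 0.96552 × 1.1765 × 2.1176 = 5.2118.
Required input speed = output speed × R = 352.1 × 5.2118 = 1835.1 RPM.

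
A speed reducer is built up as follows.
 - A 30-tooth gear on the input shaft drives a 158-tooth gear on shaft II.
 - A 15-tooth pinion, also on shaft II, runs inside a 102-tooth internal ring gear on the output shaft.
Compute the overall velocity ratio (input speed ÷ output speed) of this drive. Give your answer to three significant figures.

35.8

Each stage contributes driven/driver: gear mesh 158/30 = 5.2667, internal gear 102/15 = 6.8.
Overall: 5.2667 × 6.8 = 35.813.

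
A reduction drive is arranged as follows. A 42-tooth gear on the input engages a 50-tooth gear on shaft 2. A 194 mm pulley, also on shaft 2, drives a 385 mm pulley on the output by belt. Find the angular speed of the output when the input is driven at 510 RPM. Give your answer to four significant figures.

215.9 RPM

Gear mesh: ratio = 50/42 = 1.1905, so shaft 2 turns at 510 / 1.1905 = 428.4 RPM.
Belt: ratio = 385/194 = 1.9845, so the output turns at 428.4 / 1.9845 = 215.87 RPM.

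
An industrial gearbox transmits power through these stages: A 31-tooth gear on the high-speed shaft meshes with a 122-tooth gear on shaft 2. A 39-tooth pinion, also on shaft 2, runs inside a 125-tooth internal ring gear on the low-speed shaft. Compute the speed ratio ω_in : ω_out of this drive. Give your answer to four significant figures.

Each stage contributes driven/driver: gear mesh 122/31 = 3.9355, internal gear 125/39 = 3.2051.
Overall: 3.9355 × 3.2051 = 12.614.

12.61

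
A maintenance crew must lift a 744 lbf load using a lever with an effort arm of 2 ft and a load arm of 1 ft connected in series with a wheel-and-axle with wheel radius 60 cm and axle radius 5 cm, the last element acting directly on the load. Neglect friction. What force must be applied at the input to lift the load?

31 lbf

Lever MA = effort arm / load arm = 2/1 = 2.
Wheel-and-axle MA = R/r = 60/5 = 12.
Combined ideal MA = 2 × 12 = 24.
Effort = load / MA = 744 / 24 = 31 lbf.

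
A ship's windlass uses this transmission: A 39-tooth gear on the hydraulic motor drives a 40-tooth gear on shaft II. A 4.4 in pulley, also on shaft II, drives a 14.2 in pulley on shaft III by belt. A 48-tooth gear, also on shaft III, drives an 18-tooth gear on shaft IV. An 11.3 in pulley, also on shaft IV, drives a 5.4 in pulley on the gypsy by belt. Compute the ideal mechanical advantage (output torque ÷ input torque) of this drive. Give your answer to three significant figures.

Each stage contributes driven/driver: gear mesh 40/39 = 1.0256, belt 14.2/4.4 = 3.2273, gear mesh 18/48 = 0.375, belt 5.4/11.3 = 0.47788.
Overall: 1.0256 × 3.2273 × 0.375 × 0.47788 = 0.59317.

0.593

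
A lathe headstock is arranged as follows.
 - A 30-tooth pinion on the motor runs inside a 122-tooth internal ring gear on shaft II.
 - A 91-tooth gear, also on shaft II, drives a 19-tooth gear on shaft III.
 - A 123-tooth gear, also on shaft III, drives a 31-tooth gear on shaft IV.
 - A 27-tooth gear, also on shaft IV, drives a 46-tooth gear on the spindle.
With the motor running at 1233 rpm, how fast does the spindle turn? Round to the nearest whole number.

3382 rpm

the motor → shaft II (internal gear, 122/30): 1233 ÷ 4.0667 = 303.2 rpm
shaft II → shaft III (gear mesh, 19/91): 303.2 ÷ 0.20879 = 1452.2 rpm
shaft III → shaft IV (gear mesh, 31/123): 1452.2 ÷ 0.25203 = 5761.8 rpm
shaft IV → the spindle (gear mesh, 46/27): 5761.8 ÷ 1.7037 = 3381.9 rpm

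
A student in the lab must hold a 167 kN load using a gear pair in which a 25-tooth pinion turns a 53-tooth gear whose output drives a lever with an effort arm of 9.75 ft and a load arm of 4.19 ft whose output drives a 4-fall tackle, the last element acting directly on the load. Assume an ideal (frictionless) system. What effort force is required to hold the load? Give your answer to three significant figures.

8.46 kN

Gear pair MA = 53/25 = 2.12.
Lever MA = effort arm / load arm = 9.75/4.19 = 2.327.
Block-and-tackle MA = number of supporting rope parts = 4.
Combined ideal MA = 2.12 × 2.327 × 4 = 19.733.
Effort = load / MA = 167 / 19.733 = 8.4631 kN.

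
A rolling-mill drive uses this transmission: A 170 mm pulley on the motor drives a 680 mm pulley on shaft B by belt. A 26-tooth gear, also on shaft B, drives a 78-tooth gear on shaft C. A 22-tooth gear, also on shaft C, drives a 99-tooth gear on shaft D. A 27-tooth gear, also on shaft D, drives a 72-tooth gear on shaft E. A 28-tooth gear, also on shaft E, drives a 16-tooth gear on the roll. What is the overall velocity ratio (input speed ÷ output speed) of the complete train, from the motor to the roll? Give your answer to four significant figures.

Each stage contributes driven/driver: belt 680/170 = 4, gear mesh 78/26 = 3, gear mesh 99/22 = 4.5, gear mesh 72/27 = 2.6667, gear mesh 16/28 = 0.57143.
Overall: 4 × 3 × 4.5 × 2.6667 × 0.57143 = 82.286.

82.29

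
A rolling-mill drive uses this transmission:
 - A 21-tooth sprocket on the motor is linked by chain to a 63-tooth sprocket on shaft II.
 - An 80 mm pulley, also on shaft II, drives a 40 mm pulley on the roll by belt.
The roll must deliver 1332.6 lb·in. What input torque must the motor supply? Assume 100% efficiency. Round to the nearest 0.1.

Overall ratio R = 3 × 0.5 = 1.5.
Input torque = output torque / R = 1332.6 / 1.5 = 888.4 lb·in.

888.4 lb·in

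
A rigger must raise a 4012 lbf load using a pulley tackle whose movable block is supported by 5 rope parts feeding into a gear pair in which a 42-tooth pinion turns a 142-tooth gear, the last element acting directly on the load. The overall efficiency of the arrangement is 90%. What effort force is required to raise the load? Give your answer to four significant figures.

263.7 lbf

Block-and-tackle MA = number of supporting rope parts = 5.
Gear pair MA = 142/42 = 3.381.
Combined ideal MA = 5 × 3.381 = 16.905.
Actual MA = 16.905 × 0.90 = 15.214.
Effort = load / actual MA = 4012 / 15.214 = 263.7 lbf.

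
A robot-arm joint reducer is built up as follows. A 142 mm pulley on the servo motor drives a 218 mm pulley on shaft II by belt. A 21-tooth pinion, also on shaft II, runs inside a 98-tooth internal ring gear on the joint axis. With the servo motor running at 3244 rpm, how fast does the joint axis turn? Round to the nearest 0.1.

452.8 rpm

Belt: ratio = 218/142 = 1.5352, so shaft II turns at 3244 / 1.5352 = 2113.1 rpm.
Internal gear: ratio = 98/21 = 4.6667, so the joint axis turns at 2113.1 / 4.6667 = 452.8 rpm.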